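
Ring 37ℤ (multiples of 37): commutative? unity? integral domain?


37ℤ is a commutative ring under +,× but has no multiplicative identity (1 ∉ 37ℤ); it has no zero divisors, but without unity it is not an integral domain
Commutative: Yes
Integral domain: No
Has unity: No

37ℤ (multiples of 37): Commutative=Yes, Unity=No


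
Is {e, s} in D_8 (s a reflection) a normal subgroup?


H = {e, s} in D_8 (s a reflection)
r·s·r⁻¹ = sr⁻² ≠ s for n ≥ 3, so {e, s} is not closed under conjugation

No, not a normal subgroup


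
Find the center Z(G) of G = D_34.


Z(G) = {g ∈ G | gx = xg for all x ∈ G}
For even n, Z(D_n) = {e, r^(n/2)}: the 180° rotation r^17 commutes with every reflection and rotation

Z(D_34) = {e, r^17}


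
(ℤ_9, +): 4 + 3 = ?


Operation: addition mod 9
4 + 3 = (a + b) mod 9 with a = 4, b = 3

4 + 3 = 7


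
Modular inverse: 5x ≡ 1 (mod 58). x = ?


Use the extended Euclidean algorithm to write 1 = 5·s + 58·t; then s mod 58 is the inverse.
Euclidean algorithm:
  5 = 0·58 + 5
  58 = 11·5 + 3
  5 = 1·3 + 2
  3 = 1·2 + 1
  2 = 2·1 + 0
gcd(5,58) = 1
Back-substitution gives: 5·(-23) + 58·(2) = 1
So 5⁻¹ ≡ -23 ≡ 35 (mod 58)
Check: 5 × 35 = 175 ≡ 1 (mod 58) ✓

5⁻¹ ≡ 35 (mod 58)


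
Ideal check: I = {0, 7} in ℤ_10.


Check ideal conditions for I = {0, 7} in ℤ_10:
(1) I is an additive subgroup? No
(2) For r ∈ ℤ_10 and a ∈ I: r·a ∈ I? No  [counterexample: r=2, a=7, r·a mod 10 = 4 ∉ I]

No, I is not an ideal of ℤ_10


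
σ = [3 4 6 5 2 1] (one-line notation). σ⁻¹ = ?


To find σ⁻¹, swap domain and range:
σ(1) = 3 → σ⁻¹(3) = 1
σ(2) = 4 → σ⁻¹(4) = 2
σ(3) = 6 → σ⁻¹(6) = 3
σ(4) = 5 → σ⁻¹(5) = 4
σ(5) = 2 → σ⁻¹(2) = 5
σ(6) = 1 → σ⁻¹(1) = 6

σ⁻¹ = [6 5 1 2 4 3]


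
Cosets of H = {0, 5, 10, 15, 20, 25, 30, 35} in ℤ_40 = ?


H = {0, 5, 10, 15, 20, 25, 30, 35}, |H| = 8
Number of cosets = |G|/|H| = 40/8 = 5
0 + H = {0, 5, 10, 15, 20, 25, 30, 35}
1 + H = {1, 6, 11, 16, 21, 26, 31, 36}
2 + H = {2, 7, 12, 17, 22, 27, 32, 37}
3 + H = {3, 8, 13, 18, 23, 28, 33, 38}
4 + H = {4, 9, 14, 19, 24, 29, 34, 39}

Cosets: 0+H={0,5,10,15,20,25,30,35}; 1+H={1,6,11,16,21,26,31,36}; 2+H={2,7,12,17,22,27,32,37}; 3+H={3,8,13,18,23,28,33,38}; 4+H={4,9,14,19,24,29,34,39}


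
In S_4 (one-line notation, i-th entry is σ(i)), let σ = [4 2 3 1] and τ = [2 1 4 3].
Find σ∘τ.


σ∘τ: apply τ first, then σ
1 →τ 2 →σ 2
2 →τ 1 →σ 4
3 →τ 4 →σ 1
4 →τ 3 →σ 3

σ∘τ = [2 4 1 3]


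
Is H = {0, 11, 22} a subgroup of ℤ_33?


Subgroup test for H = {0, 11, 22} in (ℤ_33, +):
(1) 0 ∈ H? Yes
(2) Closure: for all a,b ∈ H, (a+b) mod 33 ∈ H? Yes
(3) Inverses: for all a ∈ H, -a mod 33 ∈ H? Yes

Yes, H is a subgroup of ℤ_33


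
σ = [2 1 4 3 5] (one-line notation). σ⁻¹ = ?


To find σ⁻¹, swap domain and range:
σ(1) = 2 → σ⁻¹(2) = 1
σ(2) = 1 → σ⁻¹(1) = 2
σ(3) = 4 → σ⁻¹(4) = 3
σ(4) = 3 → σ⁻¹(3) = 4
σ(5) = 5 → σ⁻¹(5) = 5

σ⁻¹ = [2 1 4 3 5]


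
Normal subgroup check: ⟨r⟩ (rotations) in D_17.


H = ⟨r⟩ (rotations) in D_17
The rotation subgroup ⟨r⟩ has index 2 in D_17, so it is normal

Yes, normal subgroup


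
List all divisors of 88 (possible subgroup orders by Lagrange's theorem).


Lagrange's theorem: |H| divides |G|
|G| = 88
Divisors of 88: 1, 2, 4, 8, 11, 22, 44, 88

Possible subgroup orders: {1, 2, 4, 8, 11, 22, 44, 88}


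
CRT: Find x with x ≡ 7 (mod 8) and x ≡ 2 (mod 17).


m₁ = 8, m₂ = 17, gcd = 1, so CRT applies. M = m₁·m₂ = 136
Let M₁ = M/m₁ = 17, M₂ = M/m₂ = 8
Find y₁ ≡ M₁⁻¹ (mod m₁): 17⁻¹ ≡ 1 (mod 8)
Find y₂ ≡ M₂⁻¹ (mod m₂): 8⁻¹ ≡ 15 (mod 17)
x = a₁·M₁·y₁ + a₂·M₂·y₂ = 7·17·1 + 2·8·15 = 359
Reduce mod 136: x ≡ 87
Check: 87 mod 8 = 7 ✓, 87 mod 17 = 2 ✓

x ≡ 87 (mod 136)


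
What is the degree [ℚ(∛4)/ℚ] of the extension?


∛4 has minimal polynomial x³ - 4 (irreducible over ℚ since 4 is not a perfect cube)

[ℚ(∛4)/ℚ] = 3


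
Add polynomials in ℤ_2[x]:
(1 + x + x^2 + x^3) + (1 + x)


Add coefficients mod 2:
x^0: 1 + 1 = 0 (mod 2)
x^1: 1 + 1 = 0 (mod 2)
x^2: 1 + 0 = 1 (mod 2)
x^3: 1 + 0 = 1 (mod 2)
Result: x^2 + x^3

f + g = x^2 + x^3


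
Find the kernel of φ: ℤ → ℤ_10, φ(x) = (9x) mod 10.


Kernel = preimage of identity
ker(φ) = {x ∈ ℤ : 9x ≡ 0 (mod 10)}. gcd(9,10) = 1, so 9x ≡ 0 (mod 10) ⟺ x ≡ 0 (mod 10/1 = 10). Hence ker(φ) = 10ℤ

ker(φ) = 10ℤ


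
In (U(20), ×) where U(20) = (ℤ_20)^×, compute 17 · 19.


Operation: multiplication mod 20
17 · 19 = (a × b) mod 20 with a = 17, b = 19

17 · 19 = 3


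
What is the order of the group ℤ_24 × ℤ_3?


|A × B| = |A| · |B|
|ℤ_24 × ℤ_3| = 24 × 3 = 72

|ℤ_24 × ℤ_3| = 72


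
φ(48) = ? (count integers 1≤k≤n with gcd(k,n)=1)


Factor n: 48 = 2^4 × 3
φ(n) = n · ∏(1 - 1/p) over distinct primes p | n
φ(48) = 48 · (1 - 1/2) · (1 - 1/3) = 16

φ(48) = 16


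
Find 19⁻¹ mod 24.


Use the extended Euclidean algorithm to write 1 = 19·s + 24·t; then s mod 24 is the inverse.
Euclidean algorithm:
  19 = 0·24 + 19
  24 = 1·19 + 5
  19 = 3·5 + 4
  5 = 1·4 + 1
  4 = 4·1 + 0
gcd(19,24) = 1
Back-substitution gives: 19·(-5) + 24·(4) = 1
So 19⁻¹ ≡ -5 ≡ 19 (mod 24)
Check: 19 × 19 = 361 ≡ 1 (mod 24) ✓

19⁻¹ ≡ 19 (mod 24)


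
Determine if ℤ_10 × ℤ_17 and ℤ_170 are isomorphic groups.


Comparing ℤ_10 × ℤ_17 and ℤ_170:
gcd(10,17) = 1, so ℤ_10 × ℤ_17 ≅ ℤ_170 (CRT)

Yes, ℤ_10 × ℤ_17 ≅ ℤ_170


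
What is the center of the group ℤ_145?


Z(G) = {g ∈ G | gx = xg for all x ∈ G}
ℤ_145 is abelian, so Z(G) = G

Z(ℤ_145) = ℤ_145


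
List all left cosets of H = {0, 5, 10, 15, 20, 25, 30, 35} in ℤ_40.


H = {0, 5, 10, 15, 20, 25, 30, 35}, |H| = 8
Number of cosets = |G|/|H| = 40/8 = 5
0 + H = {0, 5, 10, 15, 20, 25, 30, 35}
1 + H = {1, 6, 11, 16, 21, 26, 31, 36}
2 + H = {2, 7, 12, 17, 22, 27, 32, 37}
3 + H = {3, 8, 13, 18, 23, 28, 33, 38}
4 + H = {4, 9, 14, 19, 24, 29, 34, 39}

Cosets: 0+H={0,5,10,15,20,25,30,35}; 1+H={1,6,11,16,21,26,31,36}; 2+H={2,7,12,17,22,27,32,37}; 3+H={3,8,13,18,23,28,33,38}; 4+H={4,9,14,19,24,29,34,39}


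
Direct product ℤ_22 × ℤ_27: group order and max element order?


|ℤ_22 × ℤ_27| = 22 × 27 = 594
Max element order = lcm(22,27) = 594
Cyclic? Yes (gcd=1)

|ℤ_22×ℤ_27| = 594, max element order = 594


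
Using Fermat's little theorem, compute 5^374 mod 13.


Fermat's little theorem: if p is prime and gcd(a,p)=1, then a^(p-1) ≡ 1 (mod p)
p = 13 is prime, gcd(5,13) = 1
Reduce exponent: 374 mod 12 = 2
So 5^374 ≡ 5^2 (mod 13)
5^2 mod 13 = 12

5^374 ≡ 12 (mod 13)


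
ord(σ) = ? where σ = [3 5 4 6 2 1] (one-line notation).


Cycle decomposition: (1 3 4 6) (2 5)
Cycle lengths: 4, 2
Order = lcm(4, 2) = 4

ord(σ) = 4


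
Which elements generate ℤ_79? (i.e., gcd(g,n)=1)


g generates ℤ_n iff gcd(g,n) = 1
Prime factors of 79: 79
Generators are g ∈ {1,...,78} not divisible by any of these primes.
Generators: {1, 2, 3, 4, 5, 6, 7, 8, 9, 10, 11, 12, 13, 14, 15, 16, 17, 18, 19, 20, 21, 22, 23, 24, 25, 26, 27, 28, 29, 30, 31, 32, 33, 34, 35, 36, 37, 38, 39, 40, 41, 42, 43, 44, 45, 46, 47, 48, 49, 50, 51, 52, 53, 54, 55, 56, 57, 58, 59, 60, 61, 62, 63, 64, 65, 66, 67, 68, 69, 70, 71, 72, 73, 74, 75, 76, 77, 78}
Number of generators = φ(79) = 78

Generators of ℤ_79 = {1, 2, 3, 4, 5, 6, 7, 8, 9, 10, 11, 12, 13, 14, 15, 16, 17, 18, 19, 20, 21, 22, 23, 24, 25, 26, 27, 28, 29, 30, 31, 32, 33, 34, 35, 36, 37, 38, 39, 40, 41, 42, 43, 44, 45, 46, 47, 48, 49, 50, 51, 52, 53, 54, 55, 56, 57, 58, 59, 60, 61, 62, 63, 64, 65, 66, 67, 68, 69, 70, 71, 72, 73, 74, 75, 76, 77, 78}


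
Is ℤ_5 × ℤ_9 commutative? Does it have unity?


Direct product ring; commutative with unity (1,1); but (1,0)·(0,1) = (0,0) gives zero divisors, so not an integral domain
Commutative: Yes
Integral domain: No
Has unity: Yes

ℤ_5 × ℤ_9: Commutative=Yes, Unity=Yes


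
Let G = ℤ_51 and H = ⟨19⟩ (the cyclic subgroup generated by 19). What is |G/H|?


|⟨19⟩| = n / gcd(19, 51) = 51 / 1 = 51
H is normal (ℤ_51 is abelian).
|G/H| = |G| / |H| = 51 / 51 = 1

|G/H| = 1


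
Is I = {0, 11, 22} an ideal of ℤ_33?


Check ideal conditions for I = {0, 11, 22} in ℤ_33:
(1) I is an additive subgroup? Yes
(2) For r ∈ ℤ_33 and a ∈ I: r·a ∈ I? Yes

Yes, I is an ideal of ℤ_33


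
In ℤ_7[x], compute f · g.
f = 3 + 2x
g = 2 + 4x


Expand and collect like terms; reduce coefficients mod 7:
x^0: 3·2 = 6 ≡ 6 (mod 7)
x^1: 3·4 + 2·2 = 16 ≡ 2 (mod 7)
x^2: 2·4 = 8 ≡ 1 (mod 7)
Result: 6 + 2x + x^2

f · g = 6 + 2x + x^2


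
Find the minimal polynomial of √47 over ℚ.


√47 satisfies x² - 47 = 0, irreducible over ℚ since 47 is squarefree

Minimal polynomial: x² - 47


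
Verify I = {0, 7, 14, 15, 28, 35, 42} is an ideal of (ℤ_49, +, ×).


Check ideal conditions for I = {0, 7, 14, 15, 28, 35, 42} in ℤ_49:
(1) I is an additive subgroup? No
(2) For r ∈ ℤ_49 and a ∈ I: r·a ∈ I? No  [counterexample: r=2, a=15, r·a mod 49 = 30 ∉ I]

No, I is not an ideal of ℤ_49


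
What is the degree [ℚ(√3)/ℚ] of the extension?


√3 has minimal polynomial x² - 3 (irreducible over ℚ since 3 is squarefree)

[ℚ(√3)/ℚ] = 2


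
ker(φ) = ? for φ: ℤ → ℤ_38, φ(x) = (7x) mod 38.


Kernel = preimage of identity
ker(φ) = {x ∈ ℤ : 7x ≡ 0 (mod 38)}. gcd(7,38) = 1, so 7x ≡ 0 (mod 38) ⟺ x ≡ 0 (mod 38/1 = 38). Hence ker(φ) = 38ℤ

ker(φ) = 38ℤ


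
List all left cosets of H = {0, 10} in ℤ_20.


H = {0, 10}, |H| = 2
Number of cosets = |G|/|H| = 20/2 = 10
0 + H = {0, 10}
1 + H = {1, 11}
2 + H = {2, 12}
3 + H = {3, 13}
4 + H = {4, 14}
5 + H = {5, 15}
6 + H = {6, 16}
7 + H = {7, 17}
8 + H = {8, 18}
9 + H = {9, 19}

Cosets: 0+H={0,10}; 1+H={1,11}; 2+H={2,12}; 3+H={3,13}; 4+H={4,14}; 5+H={5,15}; 6+H={6,16}; 7+H={7,17}; 8+H={8,18}; 9+H={9,19}


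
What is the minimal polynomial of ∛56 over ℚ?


∛56 satisfies x³ - 56 = 0, irreducible over ℚ (no rational root; 56 is not a perfect cube)

Minimal polynomial: x³ - 56


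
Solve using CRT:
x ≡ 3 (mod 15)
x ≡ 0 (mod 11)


m₁ = 15, m₂ = 11, gcd = 1, so CRT applies. M = m₁·m₂ = 165
Let M₁ = M/m₁ = 11, M₂ = M/m₂ = 15
Find y₁ ≡ M₁⁻¹ (mod m₁): 11⁻¹ ≡ 11 (mod 15)
Find y₂ ≡ M₂⁻¹ (mod m₂): 15⁻¹ ≡ 3 (mod 11)
x = a₁·M₁·y₁ + a₂·M₂·y₂ = 3·11·11 + 0·15·3 = 363
Reduce mod 165: x ≡ 33
Check: 33 mod 15 = 3 ✓, 33 mod 11 = 0 ✓

x ≡ 33 (mod 165)


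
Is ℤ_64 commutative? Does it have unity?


ℤ_64 is a commutative ring with unity 1; 64 = 2×32 is composite, so 2·32 ≡ 0 gives zero divisors (not an integral domain)
Commutative: Yes
Integral domain: No
Has unity: Yes

ℤ_64: Commutative=Yes, Unity=Yes


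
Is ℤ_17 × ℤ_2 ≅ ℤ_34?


Comparing ℤ_17 × ℤ_2 and ℤ_34:
gcd(17,2) = 1, so ℤ_17 × ℤ_2 ≅ ℤ_34 (CRT)

Yes, ℤ_17 × ℤ_2 ≅ ℤ_34


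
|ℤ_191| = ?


ℤ_n has n elements.

|ℤ_191| = 191


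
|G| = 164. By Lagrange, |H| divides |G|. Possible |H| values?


Lagrange's theorem: |H| divides |G|
|G| = 164
Divisors of 164: 1, 2, 4, 41, 82, 164

Possible subgroup orders: {1, 2, 4, 41, 82, 164}


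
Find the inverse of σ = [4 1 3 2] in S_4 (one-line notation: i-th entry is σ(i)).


To find σ⁻¹, swap domain and range:
σ(1) = 4 → σ⁻¹(4) = 1
σ(2) = 1 → σ⁻¹(1) = 2
σ(3) = 3 → σ⁻¹(3) = 3
σ(4) = 2 → σ⁻¹(2) = 4

σ⁻¹ = [2 4 3 1]


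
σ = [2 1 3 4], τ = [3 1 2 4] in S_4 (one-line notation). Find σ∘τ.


σ∘τ: apply τ first, then σ
1 →τ 3 →σ 3
2 →τ 1 →σ 2
3 →τ 2 →σ 1
4 →τ 4 →σ 4

σ∘τ = [3 2 1 4]


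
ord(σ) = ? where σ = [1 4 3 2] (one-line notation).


Cycle decomposition: (2 4)
Cycle lengths: 2
Order = lcm(2) = 2

ord(σ) = 2


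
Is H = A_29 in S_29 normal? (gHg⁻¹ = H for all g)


H = A_29 in S_29
A_29 has index 2 in S_29, and every subgroup of index 2 is normal

Yes, normal subgroup


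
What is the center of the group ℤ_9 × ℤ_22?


Z(G) = {g ∈ G | gx = xg for all x ∈ G}
Direct product of abelian groups is abelian, so Z(G) = G

Z(ℤ_9 × ℤ_22) = ℤ_9 × ℤ_22


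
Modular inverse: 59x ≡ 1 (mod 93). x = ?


Use the extended Euclidean algorithm to write 1 = 59·s + 93·t; then s mod 93 is the inverse.
Euclidean algorithm:
  59 = 0·93 + 59
  93 = 1·59 + 34
  59 = 1·34 + 25
  34 = 1·25 + 9
  25 = 2·9 + 7
  9 = 1·7 + 2
  7 = 3·2 + 1
  2 = 2·1 + 0
gcd(59,93) = 1
Back-substitution gives: 59·(41) + 93·(-26) = 1
So 59⁻¹ ≡ 41 ≡ 41 (mod 93)
Check: 59 × 41 = 2419 ≡ 1 (mod 93) ✓

59⁻¹ ≡ 41 (mod 93)


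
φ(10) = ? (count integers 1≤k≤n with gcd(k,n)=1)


φ(n) = count of k ∈ {1,...,n} with gcd(k,n)=1
Coprimes to 10: {1, 3, 7, 9}
Count: 4

φ(10) = 4


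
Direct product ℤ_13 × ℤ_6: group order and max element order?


|ℤ_13 × ℤ_6| = 13 × 6 = 78
Max element order = lcm(13,6) = 78
Cyclic? Yes (gcd=1)

|ℤ_13×ℤ_6| = 78, max element order = 78


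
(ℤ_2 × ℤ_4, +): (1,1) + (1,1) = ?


Operation: componentwise addition mod (2, 4)
(1,1) + (1,1) = ((a₁+b₁) mod 2, (a₂+b₂) mod 4) with a = (1,1), b = (1,1)

(1,1) + (1,1) = (0,2)


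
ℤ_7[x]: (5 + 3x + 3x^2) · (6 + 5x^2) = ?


Expand and collect like terms; reduce coefficients mod 7:
x^0: 5·6 = 30 ≡ 2 (mod 7)
x^1: 5·0 + 3·6 = 18 ≡ 4 (mod 7)
x^2: 5·5 + 3·0 + 3·6 = 43 ≡ 1 (mod 7)
x^3: 3·5 + 3·0 = 15 ≡ 1 (mod 7)
x^4: 3·5 = 15 ≡ 1 (mod 7)
Result: 2 + 4x + x^2 + x^3 + x^4

f · g = 2 + 4x + x^2 + x^3 + x^4


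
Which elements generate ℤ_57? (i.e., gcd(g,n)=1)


g generates ℤ_n iff gcd(g,n) = 1
Prime factors of 57: 3, 19
Generators are g ∈ {1,...,56} not divisible by any of these primes.
Generators: {1, 2, 4, 5, 7, 8, 10, 11, 13, 14, 16, 17, 20, 22, 23, 25, 26, 28, 29, 31, 32, 34, 35, 37, 40, 41, 43, 44, 46, 47, 49, 50, 52, 53, 55, 56}
Number of generators = φ(57) = 36

Generators of ℤ_57 = {1, 2, 4, 5, 7, 8, 10, 11, 13, 14, 16, 17, 20, 22, 23, 25, 26, 28, 29, 31, 32, 34, 35, 37, 40, 41, 43, 44, 46, 47, 49, 50, 52, 53, 55, 56}


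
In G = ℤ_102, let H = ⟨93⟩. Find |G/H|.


|⟨93⟩| = n / gcd(93, 102) = 102 / 3 = 34
H is normal (ℤ_102 is abelian).
|G/H| = |G| / |H| = 102 / 34 = 3

|G/H| = 3


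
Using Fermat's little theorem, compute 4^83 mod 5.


Fermat's little theorem: if p is prime and gcd(a,p)=1, then a^(p-1) ≡ 1 (mod p)
p = 5 is prime, gcd(4,5) = 1
Reduce exponent: 83 mod 4 = 3
So 4^83 ≡ 4^3 (mod 5)
4^3 mod 5 = 4

4^83 ≡ 4 (mod 5)


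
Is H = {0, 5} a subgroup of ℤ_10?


Subgroup test for H = {0, 5} in (ℤ_10, +):
(1) 0 ∈ H? Yes
(2) Closure: for all a,b ∈ H, (a+b) mod 10 ∈ H? Yes
(3) Inverses: for all a ∈ H, -a mod 10 ∈ H? Yes

Yes, H is a subgroup of ℤ_10


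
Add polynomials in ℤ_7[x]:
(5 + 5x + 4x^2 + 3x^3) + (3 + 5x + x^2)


Add coefficients mod 7:
x^0: 5 + 3 = 1 (mod 7)
x^1: 5 + 5 = 3 (mod 7)
x^2: 4 + 1 = 5 (mod 7)
x^3: 3 + 0 = 3 (mod 7)
Result: 1 + 3x + 5x^2 + 3x^3

f + g = 1 + 3x + 5x^2 + 3x^3


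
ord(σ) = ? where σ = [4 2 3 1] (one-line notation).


Cycle decomposition: (1 4)
Cycle lengths: 2
Order = lcm(2) = 2

ord(σ) = 2


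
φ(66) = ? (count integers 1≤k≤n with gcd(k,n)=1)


Factor n: 66 = 2 × 3 × 11
φ(n) = n · ∏(1 - 1/p) over distinct primes p | n
φ(66) = 66 · (1 - 1/2) · (1 - 1/3) · (1 - 1/11) = 20

φ(66) = 20


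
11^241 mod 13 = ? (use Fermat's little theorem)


Fermat's little theorem: if p is prime and gcd(a,p)=1, then a^(p-1) ≡ 1 (mod p)
p = 13 is prime, gcd(11,13) = 1
Reduce exponent: 241 mod 12 = 1
So 11^241 ≡ 11^1 (mod 13)
11^1 mod 13 = 11

11^241 ≡ 11 (mod 13)


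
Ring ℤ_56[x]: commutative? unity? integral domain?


ℤ_56 has zero divisors (2·28 ≡ 0), and these lift to constant zero divisors in ℤ_56[x]; so not an integral domain
Commutative: Yes
Integral domain: No
Has unity: Yes

ℤ_56[x]: Commutative=Yes, Unity=Yes


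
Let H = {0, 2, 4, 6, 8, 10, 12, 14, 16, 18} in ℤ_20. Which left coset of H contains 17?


17 + H = {17 + h (mod 20) : h ∈ H}
17+0=17, 17+2=19, 17+4=1, 17+6=3, 17+8=5, 17+10=7, 17+12=9, 17+14=11, 17+16=13, 17+18=15
17 + H = {1, 3, 5, 7, 9, 11, 13, 15, 17, 19} = 1 + H

17 + H = {1, 3, 5, 7, 9, 11, 13, 15, 17, 19}


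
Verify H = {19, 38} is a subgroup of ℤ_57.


Subgroup test for H = {19, 38} in (ℤ_57, +):
(1) 0 ∈ H? No
(2) Closure: for all a,b ∈ H, (a+b) mod 57 ∈ H? No  [counterexample: 19 + 38 = 0 ∉ H]
(3) Inverses: for all a ∈ H, -a mod 57 ∈ H? Yes

No, H is not a subgroup of ℤ_57


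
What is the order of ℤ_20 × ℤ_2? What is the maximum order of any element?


|ℤ_20 × ℤ_2| = 20 × 2 = 40
Max element order = lcm(20,2) = 20
Cyclic? No (gcd=2)

|ℤ_20×ℤ_2| = 40, max element order = 20


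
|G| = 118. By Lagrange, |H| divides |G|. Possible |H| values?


Lagrange's theorem: |H| divides |G|
|G| = 118
Divisors of 118: 1, 2, 59, 118

Possible subgroup orders: {1, 2, 59, 118}


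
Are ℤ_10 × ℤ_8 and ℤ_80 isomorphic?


Comparing ℤ_10 × ℤ_8 and ℤ_80:
gcd(10,8) = 2 ≠ 1. Max element order in ℤ_10×ℤ_8 is lcm(10,8) = 40 < 80, so it has no element of order 80

No, ℤ_10 × ℤ_8 ≇ ℤ_80


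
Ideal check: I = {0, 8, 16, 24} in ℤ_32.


Check ideal conditions for I = {0, 8, 16, 24} in ℤ_32:
(1) I is an additive subgroup? Yes
(2) For r ∈ ℤ_32 and a ∈ I: r·a ∈ I? Yes

Yes, I is an ideal of ℤ_32


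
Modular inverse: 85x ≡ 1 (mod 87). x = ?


Use the extended Euclidean algorithm to write 1 = 85·s + 87·t; then s mod 87 is the inverse.
Euclidean algorithm:
  85 = 0·87 + 85
  87 = 1·85 + 2
  85 = 42·2 + 1
  2 = 2·1 + 0
gcd(85,87) = 1
Back-substitution gives: 85·(43) + 87·(-42) = 1
So 85⁻¹ ≡ 43 ≡ 43 (mod 87)
Check: 85 × 43 = 3655 ≡ 1 (mod 87) ✓

85⁻¹ ≡ 43 (mod 87)


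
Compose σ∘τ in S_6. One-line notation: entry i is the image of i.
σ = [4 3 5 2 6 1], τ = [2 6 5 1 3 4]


σ∘τ: apply τ first, then σ
1 →τ 2 →σ 3
2 →τ 6 →σ 1
3 →τ 5 →σ 6
4 →τ 1 →σ 4
5 →τ 3 →σ 5
6 →τ 4 →σ 2

σ∘τ = [3 1 6 4 5 2]


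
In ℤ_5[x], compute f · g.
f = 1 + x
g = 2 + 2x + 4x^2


Expand and collect like terms; reduce coefficients mod 5:
x^0: 1·2 = 2 ≡ 2 (mod 5)
x^1: 1·2 + 1·2 = 4 ≡ 4 (mod 5)
x^2: 1·4 + 1·2 = 6 ≡ 1 (mod 5)
x^3: 1·4 = 4 ≡ 4 (mod 5)
Result: 2 + 4x + x^2 + 4x^3

f · g = 2 + 4x + x^2 + 4x^3


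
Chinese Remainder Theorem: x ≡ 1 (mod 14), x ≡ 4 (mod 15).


m₁ = 14, m₂ = 15, gcd = 1, so CRT applies. M = m₁·m₂ = 210
Let M₁ = M/m₁ = 15, M₂ = M/m₂ = 14
Find y₁ ≡ M₁⁻¹ (mod m₁): 15⁻¹ ≡ 1 (mod 14)
Find y₂ ≡ M₂⁻¹ (mod m₂): 14⁻¹ ≡ 14 (mod 15)
x = a₁·M₁·y₁ + a₂·M₂·y₂ = 1·15·1 + 4·14·14 = 799
Reduce mod 210: x ≡ 169
Check: 169 mod 14 = 1 ✓, 169 mod 15 = 4 ✓

x ≡ 169 (mod 210)


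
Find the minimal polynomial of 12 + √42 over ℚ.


Let α = 12 + √42. Then α - 12 = √42, so (α - 12)² = 42, giving α² - 24α + 102 = 0. Degree 2 and α ∉ ℚ, so this is the minimal polynomial.

Minimal polynomial: x² - 24x + 102


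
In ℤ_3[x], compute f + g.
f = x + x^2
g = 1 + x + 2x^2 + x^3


Add coefficients mod 3:
x^0: 0 + 1 = 1 (mod 3)
x^1: 1 + 1 = 2 (mod 3)
x^2: 1 + 2 = 0 (mod 3)
x^3: 0 + 1 = 1 (mod 3)
Result: 1 + 2x + x^3

f + g = 1 + 2x + x^3


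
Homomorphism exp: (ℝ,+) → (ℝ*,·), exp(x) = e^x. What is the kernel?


Kernel = preimage of identity
ker(exp) = {x ∈ ℝ | e^x = 1} = {0}

ker(exp) = {0}


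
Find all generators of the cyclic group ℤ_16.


g generates ℤ_n iff gcd(g,n) = 1
Checking each g ∈ {1,...,15}:
gcd(1,16) = 1
gcd(2,16) = 2
gcd(3,16) = 1
gcd(4,16) = 4
gcd(5,16) = 1
gcd(6,16) = 2
gcd(7,16) = 1
gcd(8,16) = 8
gcd(9,16) = 1
gcd(10,16) = 2
gcd(11,16) = 1
gcd(12,16) = 4
gcd(13,16) = 1
gcd(14,16) = 2
gcd(15,16) = 1
Generators: {1, 3, 5, 7, 9, 11, 13, 15}
Number of generators = φ(16) = 8

Generators of ℤ_16 = {1, 3, 5, 7, 9, 11, 13, 15}


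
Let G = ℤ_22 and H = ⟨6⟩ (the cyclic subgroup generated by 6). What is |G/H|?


|⟨6⟩| = n / gcd(6, 22) = 22 / 2 = 11
H is normal (ℤ_22 is abelian).
|G/H| = |G| / |H| = 22 / 11 = 2

|G/H| = 2


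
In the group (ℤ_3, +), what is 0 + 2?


Operation: addition mod 3
0 + 2 = (a + b) mod 3 with a = 0, b = 2

0 + 2 = 2


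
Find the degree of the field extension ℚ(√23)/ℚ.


√23 has minimal polynomial x² - 23 (irreducible over ℚ since 23 is squarefree)

[ℚ(√23)/ℚ] = 2


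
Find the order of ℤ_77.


ℤ_n has n elements.

|ℤ_77| = 77


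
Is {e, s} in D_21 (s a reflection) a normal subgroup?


H = {e, s} in D_21 (s a reflection)
r·s·r⁻¹ = sr⁻² ≠ s for n ≥ 3, so {e, s} is not closed under conjugation

No, not a normal subgroup


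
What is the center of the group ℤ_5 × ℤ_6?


Z(G) = {g ∈ G | gx = xg for all x ∈ G}
Direct product of abelian groups is abelian, so Z(G) = G

Z(ℤ_5 × ℤ_6) = ℤ_5 × ℤ_6


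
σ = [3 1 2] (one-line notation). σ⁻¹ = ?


To find σ⁻¹, swap domain and range:
σ(1) = 3 → σ⁻¹(3) = 1
σ(2) = 1 → σ⁻¹(1) = 2
σ(3) = 2 → σ⁻¹(2) = 3

σ⁻¹ = [2 3 1]


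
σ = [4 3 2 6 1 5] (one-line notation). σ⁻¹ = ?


To find σ⁻¹, swap domain and range:
σ(1) = 4 → σ⁻¹(4) = 1
σ(2) = 3 → σ⁻¹(3) = 2
σ(3) = 2 → σ⁻¹(2) = 3
σ(4) = 6 → σ⁻¹(6) = 4
σ(5) = 1 → σ⁻¹(1) = 5
σ(6) = 5 → σ⁻¹(5) = 6

σ⁻¹ = [5 3 2 1 6 4]


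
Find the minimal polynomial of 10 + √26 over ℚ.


Let α = 10 + √26. Then α - 10 = √26, so (α - 10)² = 26, giving α² - 20α + 74 = 0. Degree 2 and α ∉ ℚ, so this is the minimal polynomial.

Minimal polynomial: x² - 20x + 74


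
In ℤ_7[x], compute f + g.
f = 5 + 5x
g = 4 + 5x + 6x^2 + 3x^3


Add coefficients mod 7:
x^0: 5 + 4 = 2 (mod 7)
x^1: 5 + 5 = 3 (mod 7)
x^2: 0 + 6 = 6 (mod 7)
x^3: 0 + 3 = 3 (mod 7)
Result: 2 + 3x + 6x^2 + 3x^3

f + g = 2 + 3x + 6x^2 + 3x^3


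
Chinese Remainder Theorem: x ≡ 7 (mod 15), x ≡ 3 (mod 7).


m₁ = 15, m₂ = 7, gcd = 1, so CRT applies. M = m₁·m₂ = 105
Let M₁ = M/m₁ = 7, M₂ = M/m₂ = 15
Find y₁ ≡ M₁⁻¹ (mod m₁): 7⁻¹ ≡ 13 (mod 15)
Find y₂ ≡ M₂⁻¹ (mod m₂): 15⁻¹ ≡ 1 (mod 7)
x = a₁·M₁·y₁ + a₂·M₂·y₂ = 7·7·13 + 3·15·1 = 682
Reduce mod 105: x ≡ 52
Check: 52 mod 15 = 7 ✓, 52 mod 7 = 3 ✓

x ≡ 52 (mod 105)


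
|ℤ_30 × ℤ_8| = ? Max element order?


|ℤ_30 × ℤ_8| = 30 × 8 = 240
Max element order = lcm(30,8) = 120
Cyclic? No (gcd=2)

|ℤ_30×ℤ_8| = 240, max element order = 120


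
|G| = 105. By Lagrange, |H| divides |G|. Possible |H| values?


Lagrange's theorem: |H| divides |G|
|G| = 105
Divisors of 105: 1, 3, 5, 7, 15, 21, 35, 105

Possible subgroup orders: {1, 3, 5, 7, 15, 21, 35, 105}


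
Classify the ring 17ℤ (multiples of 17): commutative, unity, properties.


17ℤ is a commutative ring under +,× but has no multiplicative identity (1 ∉ 17ℤ); it has no zero divisors, but without unity it is not an integral domain
Commutative: Yes
Integral domain: No
Has unity: No

17ℤ (multiples of 17): Commutative=Yes, Unity=No


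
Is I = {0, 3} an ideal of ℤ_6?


Check ideal conditions for I = {0, 3} in ℤ_6:
(1) I is an additive subgroup? Yes
(2) For r ∈ ℤ_6 and a ∈ I: r·a ∈ I? Yes

Yes, I is an ideal of ℤ_6


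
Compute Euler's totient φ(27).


φ(n) = count of k ∈ {1,...,n} with gcd(k,n)=1
Coprimes to 27: {1, 2, 4, 5, 7, 8, 10, 11, 13, 14, 16, 17, 19, 20, 22, 23, 25, 26}
Count: 18

φ(27) = 18


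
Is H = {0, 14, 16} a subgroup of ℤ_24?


Subgroup test for H = {0, 14, 16} in (ℤ_24, +):
(1) 0 ∈ H? Yes
(2) Closure: for all a,b ∈ H, (a+b) mod 24 ∈ H? No  [counterexample: 14 + 14 = 4 ∉ H]
(3) Inverses: for all a ∈ H, -a mod 24 ∈ H? No

No, H is not a subgroup of ℤ_24


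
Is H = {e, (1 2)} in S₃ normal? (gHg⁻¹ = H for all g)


H = {e, (1 2)} in S₃
(1 3)(1 2)(1 3)⁻¹ = (2 3) ∉ {e, (1 2)}, so it is not normal

No, not a normal subgroup


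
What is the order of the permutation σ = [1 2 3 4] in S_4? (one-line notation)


Cycle decomposition: identity (all elements fixed)
Order = 1 (identity has order 1)

ord(σ) = 1


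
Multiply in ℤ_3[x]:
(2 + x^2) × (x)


Expand and collect like terms; reduce coefficients mod 3:
x^0: 2·0 = 0 ≡ 0 (mod 3)
x^1: 2·1 + 0·0 = 2 ≡ 2 (mod 3)
x^2: 0·1 + 1·0 = 0 ≡ 0 (mod 3)
x^3: 1·1 = 1 ≡ 1 (mod 3)
Result: 2x + x^3

f · g = 2x + x^3


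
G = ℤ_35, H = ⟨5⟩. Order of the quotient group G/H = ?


|⟨5⟩| = n / gcd(5, 35) = 35 / 5 = 7
H is normal (ℤ_35 is abelian).
|G/H| = |G| / |H| = 35 / 7 = 5

|G/H| = 5


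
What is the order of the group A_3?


|A_n| = n!/2 (even permutations)
|A_3| = 3!/2 = 6/2 = 3

|A_3| = 3


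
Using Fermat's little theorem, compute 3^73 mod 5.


Fermat's little theorem: if p is prime and gcd(a,p)=1, then a^(p-1) ≡ 1 (mod p)
p = 5 is prime, gcd(3,5) = 1
Reduce exponent: 73 mod 4 = 1
So 3^73 ≡ 3^1 (mod 5)
3^1 mod 5 = 3

3^73 ≡ 3 (mod 5)


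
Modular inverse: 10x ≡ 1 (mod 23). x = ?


Use the extended Euclidean algorithm to write 1 = 10·s + 23·t; then s mod 23 is the inverse.
Euclidean algorithm:
  10 = 0·23 + 10
  23 = 2·10 + 3
  10 = 3·3 + 1
  3 = 3·1 + 0
gcd(10,23) = 1
Back-substitution gives: 10·(7) + 23·(-3) = 1
So 10⁻¹ ≡ 7 ≡ 7 (mod 23)
Check: 10 × 7 = 70 ≡ 1 (mod 23) ✓

10⁻¹ ≡ 7 (mod 23)


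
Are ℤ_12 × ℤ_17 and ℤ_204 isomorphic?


Comparing ℤ_12 × ℤ_17 and ℤ_204:
gcd(12,17) = 1, so ℤ_12 × ℤ_17 ≅ ℤ_204 (CRT)

Yes, ℤ_12 × ℤ_17 ≅ ℤ_204


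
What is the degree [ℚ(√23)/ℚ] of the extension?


√23 has minimal polynomial x² - 23 (irreducible over ℚ since 23 is squarefree)

[ℚ(√23)/ℚ] = 2


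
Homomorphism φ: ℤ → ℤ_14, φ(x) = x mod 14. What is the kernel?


Kernel = preimage of identity
ker(φ) = {x ∈ ℤ : x ≡ 0 (mod 14)} = 14ℤ = {0, ±14, ±28, ...}

ker(φ) = 14ℤ


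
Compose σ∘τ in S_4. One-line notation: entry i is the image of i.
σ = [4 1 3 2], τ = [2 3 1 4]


σ∘τ: apply τ first, then σ
1 →τ 2 →σ 1
2 →τ 3 →σ 3
3 →τ 1 →σ 4
4 →τ 4 →σ 2

σ∘τ = [1 3 4 2]


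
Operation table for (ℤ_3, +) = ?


Elements: {0, 1, 2}
Operation: addition mod 3
Entry (a, b) = (a + b) mod 3

Cayley table:
  | 0 | 1 | 2
0 | 0 | 1 | 2
1 | 1 | 2 | 0
2 | 2 | 0 | 1


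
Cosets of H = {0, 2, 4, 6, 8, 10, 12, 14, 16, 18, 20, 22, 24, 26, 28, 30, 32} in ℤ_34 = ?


H = {0, 2, 4, 6, 8, 10, 12, 14, 16, 18, 20, 22, 24, 26, 28, 30, 32}, |H| = 17
Number of cosets = |G|/|H| = 34/17 = 2
0 + H = {0, 2, 4, 6, 8, 10, 12, 14, 16, 18, 20, 22, 24, 26, 28, 30, 32}
1 + H = {1, 3, 5, 7, 9, 11, 13, 15, 17, 19, 21, 23, 25, 27, 29, 31, 33}

Cosets: 0+H={0,2,4,6,8,10,12,14,16,18,20,22,24,26,28,30,32}; 1+H={1,3,5,7,9,11,13,15,17,19,21,23,25,27,29,31,33}


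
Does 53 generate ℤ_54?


g generates ℤ_n iff gcd(g, n) = 1
gcd(53, 54) = 1
Since gcd = 1, 53 is a generator.

Yes, 53 generates ℤ_54


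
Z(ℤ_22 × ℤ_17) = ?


Z(G) = {g ∈ G | gx = xg for all x ∈ G}
Direct product of abelian groups is abelian, so Z(G) = G

Z(ℤ_22 × ℤ_17) = ℤ_22 × ℤ_17


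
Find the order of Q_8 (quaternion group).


Q_8 = {±1, ±i, ±j, ±k}
|Q_8| = 8

|Q_8 (quaternion group)| = 8


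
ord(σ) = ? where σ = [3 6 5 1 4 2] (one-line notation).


Cycle decomposition: (1 3 5 4) (2 6)
Cycle lengths: 4, 2
Order = lcm(4, 2) = 4

ord(σ) = 4


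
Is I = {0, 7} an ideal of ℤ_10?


Check ideal conditions for I = {0, 7} in ℤ_10:
(1) I is an additive subgroup? No
(2) For r ∈ ℤ_10 and a ∈ I: r·a ∈ I? No  [counterexample: r=2, a=7, r·a mod 10 = 4 ∉ I]

No, I is not an ideal of ℤ_10


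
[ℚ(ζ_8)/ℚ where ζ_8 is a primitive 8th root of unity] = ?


[ℚ(ζ_n):ℚ] = deg Φ_n(x) = φ(n). Here φ(8) = 4

[ℚ(ζ_8)/ℚ where ζ_8 is a primitive 8th root of unity] = 4


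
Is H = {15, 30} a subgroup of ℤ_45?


Subgroup test for H = {15, 30} in (ℤ_45, +):
(1) 0 ∈ H? No
(2) Closure: for all a,b ∈ H, (a+b) mod 45 ∈ H? No  [counterexample: 15 + 30 = 0 ∉ H]
(3) Inverses: for all a ∈ H, -a mod 45 ∈ H? Yes

No, H is not a subgroup of ℤ_45


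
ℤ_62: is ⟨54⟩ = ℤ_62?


g generates ℤ_n iff gcd(g, n) = 1
gcd(54, 62) = 2
Since gcd = 2 ≠ 1, ⟨54⟩ has order 31 < 62, so 54 is not a generator.

No, 54 does not generate ℤ_62


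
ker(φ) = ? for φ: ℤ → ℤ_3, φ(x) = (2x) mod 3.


Kernel = preimage of identity
ker(φ) = {x ∈ ℤ : 2x ≡ 0 (mod 3)}. gcd(2,3) = 1, so 2x ≡ 0 (mod 3) ⟺ x ≡ 0 (mod 3/1 = 3). Hence ker(φ) = 3ℤ

ker(φ) = 3ℤ


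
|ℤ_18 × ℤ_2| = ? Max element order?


|ℤ_18 × ℤ_2| = 18 × 2 = 36
Max element order = lcm(18,2) = 18
Cyclic? No (gcd=2)

|ℤ_18×ℤ_2| = 36, max element order = 18


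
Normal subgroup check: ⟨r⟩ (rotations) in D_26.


H = ⟨r⟩ (rotations) in D_26
The rotation subgroup ⟨r⟩ has index 2 in D_26, so it is normal

Yes, normal subgroup


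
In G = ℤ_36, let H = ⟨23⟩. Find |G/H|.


|⟨23⟩| = n / gcd(23, 36) = 36 / 1 = 36
H is normal (ℤ_36 is abelian).
|G/H| = |G| / |H| = 36 / 36 = 1

|G/H| = 1


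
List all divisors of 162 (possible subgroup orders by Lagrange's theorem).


Lagrange's theorem: |H| divides |G|
|G| = 162
Divisors of 162: 1, 2, 3, 6, 9, 18, 27, 54, 81, 162

Possible subgroup orders: {1, 2, 3, 6, 9, 18, 27, 54, 81, 162}


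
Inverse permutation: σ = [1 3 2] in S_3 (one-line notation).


To find σ⁻¹, swap domain and range:
σ(1) = 1 → σ⁻¹(1) = 1
σ(2) = 3 → σ⁻¹(3) = 2
σ(3) = 2 → σ⁻¹(2) = 3

σ⁻¹ = [1 3 2]


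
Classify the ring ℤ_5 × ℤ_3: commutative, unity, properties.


Direct product ring; commutative with unity (1,1); but (1,0)·(0,1) = (0,0) gives zero divisors, so not an integral domain
Commutative: Yes
Integral domain: No
Has unity: Yes

ℤ_5 × ℤ_3: Commutative=Yes, Unity=Yes


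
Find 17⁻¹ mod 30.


Use the extended Euclidean algorithm to write 1 = 17·s + 30·t; then s mod 30 is the inverse.
Euclidean algorithm:
  17 = 0·30 + 17
  30 = 1·17 + 13
  17 = 1·13 + 4
  13 = 3·4 + 1
  4 = 4·1 + 0
gcd(17,30) = 1
Back-substitution gives: 17·(-7) + 30·(4) = 1
So 17⁻¹ ≡ -7 ≡ 23 (mod 30)
Check: 17 × 23 = 391 ≡ 1 (mod 30) ✓

17⁻¹ ≡ 23 (mod 30)


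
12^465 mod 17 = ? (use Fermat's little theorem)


Fermat's little theorem: if p is prime and gcd(a,p)=1, then a^(p-1) ≡ 1 (mod p)
p = 17 is prime, gcd(12,17) = 1
Reduce exponent: 465 mod 16 = 1
So 12^465 ≡ 12^1 (mod 17)
12^1 mod 17 = 12

12^465 ≡ 12 (mod 17)


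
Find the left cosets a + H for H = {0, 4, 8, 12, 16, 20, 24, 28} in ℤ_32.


H = {0, 4, 8, 12, 16, 20, 24, 28}, |H| = 8
Number of cosets = |G|/|H| = 32/8 = 4
0 + H = {0, 4, 8, 12, 16, 20, 24, 28}
1 + H = {1, 5, 9, 13, 17, 21, 25, 29}
2 + H = {2, 6, 10, 14, 18, 22, 26, 30}
3 + H = {3, 7, 11, 15, 19, 23, 27, 31}

Cosets: 0+H={0,4,8,12,16,20,24,28}; 1+H={1,5,9,13,17,21,25,29}; 2+H={2,6,10,14,18,22,26,30}; 3+H={3,7,11,15,19,23,27,31}


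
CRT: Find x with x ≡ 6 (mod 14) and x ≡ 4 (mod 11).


m₁ = 14, m₂ = 11, gcd = 1, so CRT applies. M = m₁·m₂ = 154
Let M₁ = M/m₁ = 11, M₂ = M/m₂ = 14
Find y₁ ≡ M₁⁻¹ (mod m₁): 11⁻¹ ≡ 9 (mod 14)
Find y₂ ≡ M₂⁻¹ (mod m₂): 14⁻¹ ≡ 4 (mod 11)
x = a₁·M₁·y₁ + a₂·M₂·y₂ = 6·11·9 + 4·14·4 = 818
Reduce mod 154: x ≡ 48
Check: 48 mod 14 = 6 ✓, 48 mod 11 = 4 ✓

x ≡ 48 (mod 154)


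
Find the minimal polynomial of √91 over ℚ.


√91 satisfies x² - 91 = 0, irreducible over ℚ since 91 is squarefree

Minimal polynomial: x² - 91


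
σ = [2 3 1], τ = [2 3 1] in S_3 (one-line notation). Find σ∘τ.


σ∘τ: apply τ first, then σ
1 →τ 2 →σ 3
2 →τ 3 →σ 1
3 →τ 1 →σ 2

σ∘τ = [3 1 2]


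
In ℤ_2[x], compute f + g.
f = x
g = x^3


Add coefficients mod 2:
x^0: 0 + 0 = 0 (mod 2)
x^1: 1 + 0 = 1 (mod 2)
x^2: 0 + 0 = 0 (mod 2)
x^3: 0 + 1 = 1 (mod 2)
Result: x + x^3

f + g = x + x^3


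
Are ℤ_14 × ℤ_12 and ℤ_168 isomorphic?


Comparing ℤ_14 × ℤ_12 and ℤ_168:
gcd(14,12) = 2 ≠ 1. Max element order in ℤ_14×ℤ_12 is lcm(14,12) = 84 < 168, so it has no element of order 168

No, ℤ_14 × ℤ_12 ≇ ℤ_168


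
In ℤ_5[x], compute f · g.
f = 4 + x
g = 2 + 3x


Expand and collect like terms; reduce coefficients mod 5:
x^0: 4·2 = 8 ≡ 3 (mod 5)
x^1: 4·3 + 1·2 = 14 ≡ 4 (mod 5)
x^2: 1·3 = 3 ≡ 3 (mod 5)
Result: 3 + 4x + 3x^2

f · g = 3 + 4x + 3x^2


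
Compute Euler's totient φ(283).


Factor n: 283 = 283
φ(n) = n · ∏(1 - 1/p) over distinct primes p | n
φ(283) = 283 · (1 - 1/283) = 282

φ(283) = 282


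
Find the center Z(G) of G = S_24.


Z(G) = {g ∈ G | gx = xg for all x ∈ G}
S_n is non-abelian for n ≥ 3; Z(S_24) is trivial

Z(S_24) = {e}


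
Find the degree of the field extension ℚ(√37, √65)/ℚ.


[ℚ(√37,√65):ℚ] = [ℚ(√37,√65):ℚ(√37)]·[ℚ(√37):ℚ] = 2·2 = 4

[ℚ(√37, √65)/ℚ] = 4


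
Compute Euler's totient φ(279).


Factor n: 279 = 3^2 × 31
φ(n) = n · ∏(1 - 1/p) over distinct primes p | n
φ(279) = 279 · (1 - 1/3) · (1 - 1/31) = 180

φ(279) = 180


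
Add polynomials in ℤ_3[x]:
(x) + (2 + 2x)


Add coefficients mod 3:
x^0: 0 + 2 = 2 (mod 3)
x^1: 1 + 2 = 0 (mod 3)
Result: 2

f + g = 2


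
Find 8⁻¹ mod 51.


Use the extended Euclidean algorithm to write 1 = 8·s + 51·t; then s mod 51 is the inverse.
Euclidean algorithm:
  8 = 0·51 + 8
  51 = 6·8 + 3
  8 = 2·3 + 2
  3 = 1·2 + 1
  2 = 2·1 + 0
gcd(8,51) = 1
Back-substitution gives: 8·(-19) + 51·(3) = 1
So 8⁻¹ ≡ -19 ≡ 32 (mod 51)
Check: 8 × 32 = 256 ≡ 1 (mod 51) ✓

8⁻¹ ≡ 32 (mod 51)


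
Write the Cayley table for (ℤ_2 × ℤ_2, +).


Elements: {(0,0), (0,1), (1,0), (1,1)}
Operation: componentwise addition mod (2, 2)
Entry (a, b) = ((a₁+b₁) mod 2, (a₂+b₂) mod 2)

Cayley table:
      | (0,0) | (0,1) | (1,0) | (1,1)
(0,0) | (0,0) | (0,1) | (1,0) | (1,1)
(0,1) | (0,1) | (0,0) | (1,1) | (1,0)
(1,0) | (1,0) | (1,1) | (0,0) | (0,1)
(1,1) | (1,1) | (1,0) | (0,1) | (0,0)


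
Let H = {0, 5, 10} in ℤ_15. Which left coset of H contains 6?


6 + H = {6 + h (mod 15) : h ∈ H}
6+0=6, 6+5=11, 6+10=1
6 + H = {1, 6, 11} = 1 + H

6 + H = {1, 6, 11}


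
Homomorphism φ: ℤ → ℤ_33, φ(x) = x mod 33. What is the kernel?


Kernel = preimage of identity
ker(φ) = {x ∈ ℤ : x ≡ 0 (mod 33)} = 33ℤ = {0, ±33, ±66, ...}

ker(φ) = 33ℤ


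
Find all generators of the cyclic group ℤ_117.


g generates ℤ_n iff gcd(g,n) = 1
Prime factors of 117: 3, 13
Generators are g ∈ {1,...,116} not divisible by any of these primes.
Generators: {1, 2, 4, 5, 7, 8, 10, 11, 14, 16, 17, 19, 20, 22, 23, 25, 28, 29, 31, 32, 34, 35, 37, 38, 40, 41, 43, 44, 46, 47, 49, 50, 53, 55, 56, 58, 59, 61, 62, 64, 67, 68, 70, 71, 73, 74, 76, 77, 79, 80, 82, 83, 85, 86, 88, 89, 92, 94, 95, 97, 98, 100, 101, 103, 106, 107, 109, 110, 112, 113, 115, 116}
Number of generators = φ(117) = 72

Generators of ℤ_117 = {1, 2, 4, 5, 7, 8, 10, 11, 14, 16, 17, 19, 20, 22, 23, 25, 28, 29, 31, 32, 34, 35, 37, 38, 40, 41, 43, 44, 46, 47, 49, 50, 53, 55, 56, 58, 59, 61, 62, 64, 67, 68, 70, 71, 73, 74, 76, 77, 79, 80, 82, 83, 85, 86, 88, 89, 92, 94, 95, 97, 98, 100, 101, 103, 106, 107, 109, 110, 112, 113, 115, 116}


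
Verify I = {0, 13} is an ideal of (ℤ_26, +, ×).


Check ideal conditions for I = {0, 13} in ℤ_26:
(1) I is an additive subgroup? Yes
(2) For r ∈ ℤ_26 and a ∈ I: r·a ∈ I? Yes

Yes, I is an ideal of ℤ_26


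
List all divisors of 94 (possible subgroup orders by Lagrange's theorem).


Lagrange's theorem: |H| divides |G|
|G| = 94
Divisors of 94: 1, 2, 47, 94

Possible subgroup orders: {1, 2, 47, 94}


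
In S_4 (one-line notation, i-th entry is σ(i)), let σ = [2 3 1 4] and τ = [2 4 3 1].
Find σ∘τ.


σ∘τ: apply τ first, then σ
1 →τ 2 →σ 3
2 →τ 4 →σ 4
3 →τ 3 →σ 1
4 →τ 1 →σ 2

σ∘τ = [3 4 1 2]


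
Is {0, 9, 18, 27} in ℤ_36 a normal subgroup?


H = {0, 9, 18, 27} in ℤ_36
ℤ_36 is abelian; every subgroup of an abelian group is normal

Yes, normal subgroup


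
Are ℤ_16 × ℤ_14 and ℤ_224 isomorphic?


Comparing ℤ_16 × ℤ_14 and ℤ_224:
gcd(16,14) = 2 ≠ 1. Max element order in ℤ_16×ℤ_14 is lcm(16,14) = 112 < 224, so it has no element of order 224

No, ℤ_16 × ℤ_14 ≇ ℤ_224


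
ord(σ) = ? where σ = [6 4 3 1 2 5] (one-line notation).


Cycle decomposition: (1 6 5 2 4)
Cycle lengths: 5
Order = lcm(5) = 5

ord(σ) = 5


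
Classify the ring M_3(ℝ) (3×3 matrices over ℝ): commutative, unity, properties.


Matrix multiplication is non-commutative for n ≥ 2; the identity matrix I is the unity; singular matrices give zero divisors, so not an integral domain
Commutative: No
Integral domain: No
Has unity: Yes

M_3(ℝ) (3×3 matrices over ℝ): Commutative=No, Unity=Yes


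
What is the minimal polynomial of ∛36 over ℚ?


∛36 satisfies x³ - 36 = 0, irreducible over ℚ (no rational root; 36 is not a perfect cube)

Minimal polynomial: x³ - 36


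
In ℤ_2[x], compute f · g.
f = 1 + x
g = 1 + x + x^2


Expand and collect like terms; reduce coefficients mod 2:
x^0: 1·1 = 1 ≡ 1 (mod 2)
x^1: 1·1 + 1·1 = 2 ≡ 0 (mod 2)
x^2: 1·1 + 1·1 = 2 ≡ 0 (mod 2)
x^3: 1·1 = 1 ≡ 1 (mod 2)
Result: 1 + x^3

f · g = 1 + x^3


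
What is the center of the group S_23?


Z(G) = {g ∈ G | gx = xg for all x ∈ G}
S_n is non-abelian for n ≥ 3; Z(S_23) is trivial

Z(S_23) = {e}


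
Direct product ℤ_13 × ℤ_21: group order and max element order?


|ℤ_13 × ℤ_21| = 13 × 21 = 273
Max element order = lcm(13,21) = 273
Cyclic? Yes (gcd=1)

|ℤ_13×ℤ_21| = 273, max element order = 273


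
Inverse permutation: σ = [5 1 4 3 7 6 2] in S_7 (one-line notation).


To find σ⁻¹, swap domain and range:
σ(1) = 5 → σ⁻¹(5) = 1
σ(2) = 1 → σ⁻¹(1) = 2
σ(3) = 4 → σ⁻¹(4) = 3
σ(4) = 3 → σ⁻¹(3) = 4
σ(5) = 7 → σ⁻¹(7) = 5
σ(6) = 6 → σ⁻¹(6) = 6
σ(7) = 2 → σ⁻¹(2) = 7

σ⁻¹ = [2 7 4 3 1 6 5]


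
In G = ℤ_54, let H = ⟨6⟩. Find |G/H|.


|⟨6⟩| = n / gcd(6, 54) = 54 / 6 = 9
H is normal (ℤ_54 is abelian).
|G/H| = |G| / |H| = 54 / 9 = 6

|G/H| = 6


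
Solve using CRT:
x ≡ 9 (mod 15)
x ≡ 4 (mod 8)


m₁ = 15, m₂ = 8, gcd = 1, so CRT applies. M = m₁·m₂ = 120
Let M₁ = M/m₁ = 8, M₂ = M/m₂ = 15
Find y₁ ≡ M₁⁻¹ (mod m₁): 8⁻¹ ≡ 2 (mod 15)
Find y₂ ≡ M₂⁻¹ (mod m₂): 15⁻¹ ≡ 7 (mod 8)
x = a₁·M₁·y₁ + a₂·M₂·y₂ = 9·8·2 + 4·15·7 = 564
Reduce mod 120: x ≡ 84
Check: 84 mod 15 = 9 ✓, 84 mod 8 = 4 ✓

x ≡ 84 (mod 120)


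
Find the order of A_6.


|A_n| = n!/2 (even permutations)
|A_6| = 6!/2 = 720/2 = 360

|A_6| = 360


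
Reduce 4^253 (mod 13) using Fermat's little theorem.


Fermat's little theorem: if p is prime and gcd(a,p)=1, then a^(p-1) ≡ 1 (mod p)
p = 13 is prime, gcd(4,13) = 1
Reduce exponent: 253 mod 12 = 1
So 4^253 ≡ 4^1 (mod 13)
4^1 mod 13 = 4

4^253 ≡ 4 (mod 13)
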